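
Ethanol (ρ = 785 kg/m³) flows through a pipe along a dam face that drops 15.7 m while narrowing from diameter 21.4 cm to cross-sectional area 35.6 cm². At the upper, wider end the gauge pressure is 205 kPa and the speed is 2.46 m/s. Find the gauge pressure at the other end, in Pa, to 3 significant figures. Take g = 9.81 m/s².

By continuity, v₂ = v₁·A₁/A₂ = 2.46·(360/35.6) = 24.9 m/s.
Energy conservation along the streamline gives P₂ = P₁ − ½ρ(v₂² − v₁²) − ρg(h₂ − h₁).
P₂ = 205000 + ½·785·(2.46² − 24.9²) − 785·9.81·(−15.7) = 205000 + (-240000) − (-121000) = 85800 Pa.

P₂ ≈ 85800 Pa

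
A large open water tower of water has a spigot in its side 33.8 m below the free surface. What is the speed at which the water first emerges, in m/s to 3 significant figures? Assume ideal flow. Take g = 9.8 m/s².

The surface is effectively still and both ends are open, so ½v² = gh and v = √(2·9.8·33.8) = 25.7 m/s.

v ≈ 25.7 m/s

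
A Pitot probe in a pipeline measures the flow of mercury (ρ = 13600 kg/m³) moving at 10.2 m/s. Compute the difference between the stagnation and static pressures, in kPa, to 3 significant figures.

ΔP = 707 kPa

Bernoulli between the free stream and the stagnation point: ½ρv² = P_stag − P_static.
ΔP = ½·13600·10.2² = 707000 Pa.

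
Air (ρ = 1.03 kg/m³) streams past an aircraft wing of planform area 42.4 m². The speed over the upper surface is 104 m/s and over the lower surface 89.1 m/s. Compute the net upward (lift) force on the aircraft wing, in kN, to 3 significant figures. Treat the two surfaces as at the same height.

62.8 kN

The faster flow above has the lower pressure; Bernoulli (same height) gives ΔP = ½ρ(v_up² − v_low²).
ΔP = ½·1.03·(104² − 89.1²) = 1480 Pa.
Lift = ΔP · A = 1480 × 42.4 = 62800 N.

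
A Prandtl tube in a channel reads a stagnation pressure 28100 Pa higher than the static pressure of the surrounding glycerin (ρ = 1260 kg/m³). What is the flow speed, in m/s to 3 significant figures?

The dynamic pressure equals the rise in static pressure at the stagnation point: ΔP = ½ρv².
v = √(2ΔP/ρ) = √(2·28100/1260) = 6.68 m/s.

6.68 m/s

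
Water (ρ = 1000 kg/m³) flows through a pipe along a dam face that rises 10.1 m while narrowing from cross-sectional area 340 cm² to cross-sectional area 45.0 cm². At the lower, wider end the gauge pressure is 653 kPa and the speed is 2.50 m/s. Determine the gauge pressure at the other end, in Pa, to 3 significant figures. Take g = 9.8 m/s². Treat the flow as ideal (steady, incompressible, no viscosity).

Mass conservation (A₁v₁ = A₂v₂) gives v₂ = 2.50 × 340/45.0 = 18.9 m/s.
Energy conservation along the streamline gives P₂ = P₁ − ½ρ(v₂² − v₁²) − ρg(h₂ − h₁).
P₂ = 653000 + ½·1000·(2.50² − 18.9²) − 1000·9.8·(+10.1) = 653000 + (-175000) − (99000) = 379000 Pa.

P₂ = 379000 Pa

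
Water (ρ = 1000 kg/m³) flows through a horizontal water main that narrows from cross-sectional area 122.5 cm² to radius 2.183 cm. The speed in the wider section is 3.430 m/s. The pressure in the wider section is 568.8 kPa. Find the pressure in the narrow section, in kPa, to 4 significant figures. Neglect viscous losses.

180.8 kPa

Continuity gives A₁v₁ = A₂v₂, so v₂ = (122.5 cm²)/(14.97 cm²) × 3.430 m/s = 28.07 m/s.
With no height change, Bernoulli's equation is P₁ + ½ρv₁² = P₂ + ½ρv₂².
P₂ = P₁ − ½ρ(v₂² − v₁²) = 568800 − ½·1000·(28.07² − 3.430²) = 568800 − 388000 = 180800 Pa.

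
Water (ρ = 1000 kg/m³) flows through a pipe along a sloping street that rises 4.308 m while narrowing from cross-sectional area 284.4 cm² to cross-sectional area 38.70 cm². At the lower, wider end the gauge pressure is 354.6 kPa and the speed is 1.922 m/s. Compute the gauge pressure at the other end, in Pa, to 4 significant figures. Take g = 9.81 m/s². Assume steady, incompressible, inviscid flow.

P₂ = 214400 Pa

By continuity, v₂ = v₁·A₁/A₂ = 1.922·(284.4/38.70) = 14.12 m/s.
Applying Bernoulli between the two ends and solving for P₂: P₂ = P₁ + ½ρ(v₁² − v₂²) − ρgΔh.
P₂ = 354600 + ½·1000·(1.922² − 14.12²) − 1000·9.81·(+4.308) = 354600 + (-97900) − (42260) = 214400 Pa.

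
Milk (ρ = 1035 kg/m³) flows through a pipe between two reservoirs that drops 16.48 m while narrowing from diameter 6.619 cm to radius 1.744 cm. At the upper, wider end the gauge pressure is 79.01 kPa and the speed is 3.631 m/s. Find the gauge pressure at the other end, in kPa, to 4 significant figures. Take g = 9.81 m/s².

164.7 kPa

The volume flow rate is constant, so v₂ = (A₁/A₂)v₁ = (34.41/9.555)·3.631 = 13.08 m/s.
Energy conservation along the streamline gives P₂ = P₁ − ½ρ(v₂² − v₁²) − ρg(h₂ − h₁).
P₂ = 79010 + ½·1035·(3.631² − 13.08²) − 1035·9.81·(−16.48) = 79010 + (-81650) − (-167300) = 164700 Pa.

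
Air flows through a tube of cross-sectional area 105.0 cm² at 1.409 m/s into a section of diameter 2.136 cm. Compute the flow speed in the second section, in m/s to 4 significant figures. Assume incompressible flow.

Continuity gives A₁v₁ = A₂v₂, so v₂ = (105.0 cm²)/(3.583 cm²) × 1.409 m/s = 41.29 m/s.

v₂ = 41.29 m/s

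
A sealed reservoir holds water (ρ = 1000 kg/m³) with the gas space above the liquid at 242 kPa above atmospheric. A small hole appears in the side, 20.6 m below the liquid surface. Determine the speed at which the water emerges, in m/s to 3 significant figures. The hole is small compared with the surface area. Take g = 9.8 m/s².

29.8 m/s

Take point 1 at the surface (v₁ ≈ 0) and point 2 at the hole (at atmospheric pressure). Bernoulli: P₁ + ρg h = P_atm + ½ρv₂².
With P₁ − P_atm = 242000 Pa, v₂ = √(2gh + 2ΔP/ρ) = √(2·9.8·20.6 + 2·242000/1000) = 29.8 m/s.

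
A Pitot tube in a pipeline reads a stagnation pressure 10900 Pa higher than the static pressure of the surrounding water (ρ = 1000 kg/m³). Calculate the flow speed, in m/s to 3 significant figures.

v = 4.67 m/s

Bernoulli between the free stream and the stagnation point: ½ρv² = P_stag − P_static.
v = √(2ΔP/ρ) = √(2·10900/1000) = 4.67 m/s.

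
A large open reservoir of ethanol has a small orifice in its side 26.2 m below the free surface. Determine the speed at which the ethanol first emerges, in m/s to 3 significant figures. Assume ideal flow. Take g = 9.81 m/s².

v ≈ 22.7 m/s

The surface is effectively still and both ends are open, so ½v² = gh and v = √(2·9.81·26.2) = 22.7 m/s.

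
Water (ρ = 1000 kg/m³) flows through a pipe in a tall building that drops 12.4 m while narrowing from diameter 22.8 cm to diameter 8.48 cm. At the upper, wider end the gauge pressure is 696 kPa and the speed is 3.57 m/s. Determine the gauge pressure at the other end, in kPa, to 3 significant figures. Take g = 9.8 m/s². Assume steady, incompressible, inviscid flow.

P₂ ≈ 491 kPa

The volume flow rate is constant, so v₂ = (A₁/A₂)v₁ = (408/56.5)·3.57 = 25.8 m/s.
Bernoulli: P₁ + ½ρv₁² + ρg h₁ = P₂ + ½ρv₂² + ρg h₂, so P₂ = P₁ + ½ρ(v₁² − v₂²) − ρg(h₂ − h₁).
P₂ = 696000 + ½·1000·(3.57² − 25.8²) − 1000·9.8·(−12.4) = 696000 + (-327000) − (-122000) = 491000 Pa.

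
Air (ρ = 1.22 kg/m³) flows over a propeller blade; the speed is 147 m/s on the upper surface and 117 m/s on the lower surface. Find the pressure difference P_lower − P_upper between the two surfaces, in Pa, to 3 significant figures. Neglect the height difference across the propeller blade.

The pressure is lower where the speed is higher: ΔP = ½ρ(v_up² − v_low²).
ΔP = ½·1.22·(147² − 117²) = 4830 Pa.

4830 Pa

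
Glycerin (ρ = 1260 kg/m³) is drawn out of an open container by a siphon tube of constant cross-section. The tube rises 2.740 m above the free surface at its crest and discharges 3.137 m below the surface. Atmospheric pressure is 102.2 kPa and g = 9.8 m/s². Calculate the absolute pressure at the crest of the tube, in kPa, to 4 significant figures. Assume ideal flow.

P_top ≈ 29.63 kPa

From the surface to the outlet (both open to atmosphere, surface at rest): v = √(2g·h_out) = √(2·9.8·3.137) = 7.841 m/s.
With constant cross-section the crest speed equals v; applying Bernoulli from the surface up to the crest, P_top = P_atm − ½ρv² − ρg·h_top.
P_top = 102200 − ½·1260·7.841² − 1260·9.8·2.740 = 29630 Pa.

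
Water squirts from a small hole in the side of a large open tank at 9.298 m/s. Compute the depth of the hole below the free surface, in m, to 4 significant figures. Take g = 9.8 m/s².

For a small hole in a large open tank, ½v² = gh, giving h = v²/(2g).
h = 9.298²/(2·9.8) = 86.45/19.60 = 4.411 m.

4.411 m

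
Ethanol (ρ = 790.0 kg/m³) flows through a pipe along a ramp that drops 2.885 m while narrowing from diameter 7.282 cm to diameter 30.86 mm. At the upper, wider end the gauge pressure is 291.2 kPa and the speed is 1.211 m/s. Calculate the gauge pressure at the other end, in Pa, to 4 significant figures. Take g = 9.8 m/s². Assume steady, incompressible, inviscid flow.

296200 Pa

By continuity, v₂ = v₁·A₁/A₂ = 1.211·(41.65/7.480) = 6.743 m/s.
Bernoulli: P₁ + ½ρv₁² + ρg h₁ = P₂ + ½ρv₂² + ρg h₂, so P₂ = P₁ + ½ρ(v₁² − v₂²) − ρg(h₂ − h₁).
P₂ = 291200 + ½·790.0·(1.211² − 6.743²) − 790.0·9.8·(−2.885) = 291200 + (-17380) − (-22340) = 296200 Pa.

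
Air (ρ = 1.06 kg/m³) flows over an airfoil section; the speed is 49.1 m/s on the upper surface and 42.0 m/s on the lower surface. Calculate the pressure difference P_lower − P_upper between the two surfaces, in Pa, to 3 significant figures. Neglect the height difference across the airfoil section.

ΔP = 343 Pa

Bernoulli (same height): P_lower − P_upper = ½ρ(v_upper² − v_lower²).
ΔP = ½·1.06·(49.1² − 42.0²) = 343 Pa.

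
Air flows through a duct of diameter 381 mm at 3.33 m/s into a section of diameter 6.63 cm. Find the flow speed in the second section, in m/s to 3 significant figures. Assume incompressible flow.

v₂ ≈ 110 m/s

Continuity gives A₁v₁ = A₂v₂, so v₂ = (1140 cm²)/(34.5 cm²) × 3.33 m/s = 110 m/s.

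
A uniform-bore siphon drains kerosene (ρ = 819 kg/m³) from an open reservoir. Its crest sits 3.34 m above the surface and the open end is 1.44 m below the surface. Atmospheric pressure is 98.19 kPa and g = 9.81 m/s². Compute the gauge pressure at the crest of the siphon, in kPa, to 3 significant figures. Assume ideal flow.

P_gauge = -38.4 kPa

Bernoulli surface→outlet gives ½v² = g·h_out, so v = √(2·9.81·1.44) = 5.32 m/s.
The bore is uniform, so the speed at the crest is the same v. Bernoulli surface→crest: P_atm = P_top + ½ρv² + ρg·h_top.
P_top = 98190 − ½·819·5.32² − 819·9.81·3.34 = 59800 Pa. So P_gauge = P_top − P_atm = -38400 Pa.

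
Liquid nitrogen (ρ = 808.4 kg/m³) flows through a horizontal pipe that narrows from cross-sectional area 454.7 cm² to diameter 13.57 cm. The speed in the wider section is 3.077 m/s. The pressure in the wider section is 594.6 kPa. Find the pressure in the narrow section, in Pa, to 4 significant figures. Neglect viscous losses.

P₂ ≈ 560600 Pa

Continuity gives A₁v₁ = A₂v₂, so v₂ = (454.7 cm²)/(144.6 cm²) × 3.077 m/s = 9.674 m/s.
Along the horizontal streamline, P + ½ρv² is constant.
P₂ = P₁ − ½ρ(v₂² − v₁²) = 594600 − ½·808.4·(9.674² − 3.077²) = 594600 − 34000 = 560600 Pa.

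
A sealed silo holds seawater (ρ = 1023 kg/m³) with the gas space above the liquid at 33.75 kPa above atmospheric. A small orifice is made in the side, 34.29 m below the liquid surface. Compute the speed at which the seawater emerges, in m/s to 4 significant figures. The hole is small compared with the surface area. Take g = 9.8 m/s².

v ≈ 27.17 m/s

Take point 1 at the surface (v₁ ≈ 0) and point 2 at the hole (at atmospheric pressure). Bernoulli: P₁ + ρg h = P_atm + ½ρv₂².
With P₁ − P_atm = 33750 Pa, v₂ = √(2gh + 2ΔP/ρ) = √(2·9.8·34.29 + 2·33750/1023) = 27.17 m/s.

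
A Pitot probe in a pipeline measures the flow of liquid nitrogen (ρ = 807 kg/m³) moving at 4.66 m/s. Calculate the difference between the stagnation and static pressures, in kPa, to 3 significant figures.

ΔP = 8.76 kPa

Bernoulli between the free stream and the stagnation point: ½ρv² = P_stag − P_static.
ΔP = ½·807·4.66² = 8760 Pa.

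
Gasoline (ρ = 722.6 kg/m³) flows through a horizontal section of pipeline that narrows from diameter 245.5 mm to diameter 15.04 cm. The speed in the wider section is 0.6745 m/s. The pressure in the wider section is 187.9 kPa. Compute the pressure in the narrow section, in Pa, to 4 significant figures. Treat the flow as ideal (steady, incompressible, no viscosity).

Mass conservation (A₁v₁ = A₂v₂) gives v₂ = 0.6745 × 473.4/177.7 = 1.797 m/s.
The pipe is horizontal, so Bernoulli reduces to P₁ + ½ρv₁² = P₂ + ½ρv₂².
P₂ = P₁ − ½ρ(v₂² − v₁²) = 187900 − ½·722.6·(1.797² − 0.6745²) = 187900 − 1003 = 186900 Pa.

P₂ ≈ 186900 Pa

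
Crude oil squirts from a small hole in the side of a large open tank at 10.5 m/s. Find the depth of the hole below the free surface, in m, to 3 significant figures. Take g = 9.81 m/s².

h = 5.62 m

Torricelli: v = √(2gh), so h = v²/(2g).
h = 10.5²/(2·9.81) = 110/19.62 = 5.62 m.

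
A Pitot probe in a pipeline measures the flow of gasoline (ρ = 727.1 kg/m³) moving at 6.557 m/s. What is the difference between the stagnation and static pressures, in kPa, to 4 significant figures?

ΔP ≈ 15.63 kPa

The dynamic pressure equals the rise in static pressure at the stagnation point: ΔP = ½ρv².
ΔP = ½·727.1·6.557² = 15630 Pa.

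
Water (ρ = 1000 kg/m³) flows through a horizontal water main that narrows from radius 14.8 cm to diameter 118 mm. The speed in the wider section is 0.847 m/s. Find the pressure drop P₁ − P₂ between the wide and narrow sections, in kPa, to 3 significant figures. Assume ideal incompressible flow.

Continuity gives A₁v₁ = A₂v₂, so v₂ = (688 cm²)/(109 cm²) × 0.847 m/s = 5.33 m/s.
Along the horizontal streamline, P + ½ρv² is constant.
P₁ − P₂ = ½·1000·(5.33² − 0.847²) = ½·1000·27.7 = 13800 Pa.

ΔP ≈ 13.8 kPa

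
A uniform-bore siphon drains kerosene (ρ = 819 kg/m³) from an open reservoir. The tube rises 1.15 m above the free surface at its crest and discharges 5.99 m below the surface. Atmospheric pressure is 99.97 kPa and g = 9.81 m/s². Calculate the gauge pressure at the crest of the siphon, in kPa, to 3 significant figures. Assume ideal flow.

P_gauge ≈ -57.4 kPa

The outlet speed comes from Torricelli: v = √(2g·5.99) = 10.8 m/s.
With constant cross-section the crest speed equals v; applying Bernoulli from the surface up to the crest, P_top = P_atm − ½ρv² − ρg·h_top.
P_top = 99970 − ½·819·10.8² − 819·9.81·1.15 = 42600 Pa. So P_gauge = P_top − P_atm = -57400 Pa.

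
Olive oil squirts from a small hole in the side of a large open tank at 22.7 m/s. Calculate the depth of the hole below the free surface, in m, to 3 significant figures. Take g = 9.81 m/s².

26.3 m

For a small hole in a large open tank, ½v² = gh, giving h = v²/(2g).
h = 22.7²/(2·9.81) = 515/19.62 = 26.3 m.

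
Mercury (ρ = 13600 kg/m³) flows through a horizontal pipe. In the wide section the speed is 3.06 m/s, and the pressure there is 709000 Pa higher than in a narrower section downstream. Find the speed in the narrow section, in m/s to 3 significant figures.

v₂ = 10.7 m/s

With h₁ = h₂, rearranging Bernoulli gives v₂ = √(v₁² + 2ΔP/ρ).
v₂ = √(3.06² + 2·709000/13600) = √(9.36 + 104) = 10.7 m/s.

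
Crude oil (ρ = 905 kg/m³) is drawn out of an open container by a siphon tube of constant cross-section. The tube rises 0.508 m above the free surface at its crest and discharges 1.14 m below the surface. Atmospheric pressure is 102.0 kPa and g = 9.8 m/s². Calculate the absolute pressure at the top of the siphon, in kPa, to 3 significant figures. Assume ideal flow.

The outlet speed comes from Torricelli: v = √(2g·1.14) = 4.73 m/s.
The bore is uniform, so the speed at the crest is the same v. Bernoulli surface→crest: P_atm = P_top + ½ρv² + ρg·h_top.
P_top = 102000 − ½·905·4.73² − 905·9.8·0.508 = 87400 Pa.

P_top ≈ 87.4 kPa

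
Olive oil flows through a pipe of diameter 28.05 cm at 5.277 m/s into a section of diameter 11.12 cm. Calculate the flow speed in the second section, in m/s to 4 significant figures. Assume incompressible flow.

The volume flow rate is constant, so v₂ = (A₁/A₂)v₁ = (618.0/97.12)·5.277 = 33.58 m/s.

v₂ = 33.58 m/s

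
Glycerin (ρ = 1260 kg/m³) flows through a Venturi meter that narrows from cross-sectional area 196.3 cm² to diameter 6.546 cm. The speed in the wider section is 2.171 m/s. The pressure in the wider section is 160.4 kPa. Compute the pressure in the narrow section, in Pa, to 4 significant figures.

By continuity, v₂ = v₁·A₁/A₂ = 2.171·(196.3/33.65) = 12.66 m/s.
The pipe is horizontal, so Bernoulli reduces to P₁ + ½ρv₁² = P₂ + ½ρv₂².
P₂ = P₁ − ½ρ(v₂² − v₁²) = 160400 − ½·1260·(12.66² − 2.171²) = 160400 − 98050 = 62350 Pa.

P₂ = 62350 Pa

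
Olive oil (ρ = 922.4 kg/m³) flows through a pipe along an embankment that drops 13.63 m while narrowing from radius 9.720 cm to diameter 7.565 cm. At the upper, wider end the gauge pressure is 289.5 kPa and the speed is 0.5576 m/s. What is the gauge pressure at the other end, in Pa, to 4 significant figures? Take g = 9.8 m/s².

P₂ = 406600 Pa

The volume flow rate is constant, so v₂ = (A₁/A₂)v₁ = (296.8/44.95)·0.5576 = 3.682 m/s.
Applying Bernoulli between the two ends and solving for P₂: P₂ = P₁ + ½ρ(v₁² − v₂²) − ρgΔh.
P₂ = 289500 + ½·922.4·(0.5576² − 3.682²) − 922.4·9.8·(−13.63) = 289500 + (-6110) − (-123200) = 406600 Pa.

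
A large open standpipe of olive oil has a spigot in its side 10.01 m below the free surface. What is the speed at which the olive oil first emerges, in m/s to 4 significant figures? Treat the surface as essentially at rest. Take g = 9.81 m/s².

Torricelli's result v = √(2gh) gives v = √(2·9.81·10.01) = 14.01 m/s.

v ≈ 14.01 m/s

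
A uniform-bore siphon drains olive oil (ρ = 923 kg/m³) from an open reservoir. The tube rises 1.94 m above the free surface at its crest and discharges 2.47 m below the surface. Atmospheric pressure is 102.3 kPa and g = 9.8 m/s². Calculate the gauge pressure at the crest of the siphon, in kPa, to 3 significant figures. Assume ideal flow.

P_gauge ≈ -39.9 kPa

The outlet speed comes from Torricelli: v = √(2g·2.47) = 6.96 m/s.
With constant cross-section the crest speed equals v; applying Bernoulli from the surface up to the crest, P_top = P_atm − ½ρv² − ρg·h_top.
P_top = 102300 − ½·923·6.96² − 923·9.8·1.94 = 62400 Pa. So P_gauge = P_top − P_atm = -39900 Pa.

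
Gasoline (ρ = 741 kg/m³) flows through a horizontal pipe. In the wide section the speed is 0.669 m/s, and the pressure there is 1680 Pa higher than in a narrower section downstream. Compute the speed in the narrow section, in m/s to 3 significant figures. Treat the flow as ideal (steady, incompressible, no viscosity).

Horizontal Bernoulli: P₁ + ½ρv₁² = P₂ + ½ρv₂², so v₂² = v₁² + 2(P₁ − P₂)/ρ.
v₂ = √(0.669² + 2·1680/741) = √(0.448 + 4.53) = 2.23 m/s.

2.23 m/s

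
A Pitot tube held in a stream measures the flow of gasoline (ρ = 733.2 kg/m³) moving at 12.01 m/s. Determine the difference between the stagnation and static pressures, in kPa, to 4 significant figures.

The dynamic pressure equals the rise in static pressure at the stagnation point: ΔP = ½ρv².
ΔP = ½·733.2·12.01² = 52880 Pa.

ΔP = 52.88 kPa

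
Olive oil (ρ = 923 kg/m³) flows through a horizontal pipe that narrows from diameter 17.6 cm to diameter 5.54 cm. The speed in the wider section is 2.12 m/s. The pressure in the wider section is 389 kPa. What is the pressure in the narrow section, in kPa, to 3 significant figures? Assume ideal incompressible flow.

P₂ ≈ 180 kPa

Mass conservation (A₁v₁ = A₂v₂) gives v₂ = 2.12 × 243/24.1 = 21.4 m/s.
The pipe is horizontal, so Bernoulli reduces to P₁ + ½ρv₁² = P₂ + ½ρv₂².
P₂ = P₁ − ½ρ(v₂² − v₁²) = 389000 − ½·923·(21.4² − 2.12²) = 389000 − 209000 = 180000 Pa.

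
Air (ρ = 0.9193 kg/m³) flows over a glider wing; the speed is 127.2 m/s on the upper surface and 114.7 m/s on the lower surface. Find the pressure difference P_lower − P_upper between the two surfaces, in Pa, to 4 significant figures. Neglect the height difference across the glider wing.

1390 Pa

Bernoulli (same height): P_lower − P_upper = ½ρ(v_upper² − v_lower²).
ΔP = ½·0.9193·(127.2² − 114.7²) = 1390 Pa.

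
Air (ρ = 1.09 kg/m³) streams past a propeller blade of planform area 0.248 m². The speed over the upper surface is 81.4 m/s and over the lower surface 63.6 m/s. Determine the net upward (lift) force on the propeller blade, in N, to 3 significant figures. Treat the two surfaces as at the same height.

With equal heights on the two surfaces, Bernoulli gives P_lower − P_upper = ½ρ(v_upper² − v_lower²).
ΔP = ½·1.09·(81.4² − 63.6²) = 1410 Pa.
Lift = ΔP · A = 1410 × 0.248 = 349 N.

F ≈ 349 N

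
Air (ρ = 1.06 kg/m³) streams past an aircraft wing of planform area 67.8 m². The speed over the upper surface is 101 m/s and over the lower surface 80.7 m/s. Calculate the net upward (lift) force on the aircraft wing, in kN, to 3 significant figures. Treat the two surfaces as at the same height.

From P + ½ρv² = const at equal height, P_low − P_up = ½ρ(v_up² − v_low²).
ΔP = ½·1.06·(101² − 80.7²) = 1950 Pa.
Lift = ΔP · A = 1950 × 67.8 = 133000 N.

F ≈ 133 kN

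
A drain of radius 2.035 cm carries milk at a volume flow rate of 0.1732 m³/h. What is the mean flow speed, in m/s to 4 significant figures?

v ≈ 0.03698 m/s

Q = 0.1732 m³/h = 0.00004811 m³/s.
v = Q/A = 0.00004811 / 0.001301 = 0.03698 m/s.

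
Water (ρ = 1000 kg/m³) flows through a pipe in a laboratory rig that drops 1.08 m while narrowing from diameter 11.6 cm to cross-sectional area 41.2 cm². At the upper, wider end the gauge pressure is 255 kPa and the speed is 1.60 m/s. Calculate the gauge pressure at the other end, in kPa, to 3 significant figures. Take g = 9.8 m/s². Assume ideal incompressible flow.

P₂ ≈ 258 kPa

Continuity gives A₁v₁ = A₂v₂, so v₂ = (106 cm²)/(41.2 cm²) × 1.60 m/s = 4.10 m/s.
Bernoulli: P₁ + ½ρv₁² + ρg h₁ = P₂ + ½ρv₂² + ρg h₂, so P₂ = P₁ + ½ρ(v₁² − v₂²) − ρg(h₂ − h₁).
P₂ = 255000 + ½·1000·(1.60² − 4.10²) − 1000·9.8·(−1.08) = 255000 + (-7140) − (-10600) = 258000 Pa.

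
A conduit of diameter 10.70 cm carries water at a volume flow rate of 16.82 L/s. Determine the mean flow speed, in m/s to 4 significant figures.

Q = 16.82 L/s = 0.01682 m³/s.
v = Q/A = 0.01682 / 0.008992 = 1.871 m/s.

v ≈ 1.871 m/s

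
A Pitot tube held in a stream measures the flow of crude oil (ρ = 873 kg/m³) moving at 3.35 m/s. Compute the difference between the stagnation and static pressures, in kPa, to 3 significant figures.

ΔP ≈ 4.90 kPa

The dynamic pressure equals the rise in static pressure at the stagnation point: ΔP = ½ρv².
ΔP = ½·873·3.35² = 4900 Pa.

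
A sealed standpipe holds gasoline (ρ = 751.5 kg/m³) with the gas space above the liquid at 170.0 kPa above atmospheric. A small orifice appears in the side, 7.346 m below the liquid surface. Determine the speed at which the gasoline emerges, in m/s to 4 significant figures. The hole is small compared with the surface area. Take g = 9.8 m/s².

Take point 1 at the surface (v₁ ≈ 0) and point 2 at the hole (at atmospheric pressure). Bernoulli: P₁ + ρg h = P_atm + ½ρv₂².
With P₁ − P_atm = 170000 Pa, v₂ = √(2gh + 2ΔP/ρ) = √(2·9.8·7.346 + 2·170000/751.5) = 24.42 m/s.

v ≈ 24.42 m/s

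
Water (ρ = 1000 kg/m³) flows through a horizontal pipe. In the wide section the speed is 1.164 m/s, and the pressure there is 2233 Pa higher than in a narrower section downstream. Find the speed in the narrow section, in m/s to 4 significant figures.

With h₁ = h₂, rearranging Bernoulli gives v₂ = √(v₁² + 2ΔP/ρ).
v₂ = √(1.164² + 2·2233/1000) = √(1.355 + 4.466) = 2.413 m/s.

v₂ ≈ 2.413 m/s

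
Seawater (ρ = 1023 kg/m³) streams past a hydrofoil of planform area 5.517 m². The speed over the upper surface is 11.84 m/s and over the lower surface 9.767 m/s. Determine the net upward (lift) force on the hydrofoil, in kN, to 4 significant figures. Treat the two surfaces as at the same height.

126.4 kN

From P + ½ρv² = const at equal height, P_low − P_up = ½ρ(v_up² − v_low²).
ΔP = ½·1023·(11.84² − 9.767²) = 22910 Pa.
Lift = ΔP · A = 22910 × 5.517 = 126400 N.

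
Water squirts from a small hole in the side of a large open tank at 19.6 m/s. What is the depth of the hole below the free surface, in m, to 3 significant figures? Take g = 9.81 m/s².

Inverting v = √(2gh) gives h = v² / 2g.
h = 19.6²/(2·9.81) = 384/19.62 = 19.6 m.

h ≈ 19.6 m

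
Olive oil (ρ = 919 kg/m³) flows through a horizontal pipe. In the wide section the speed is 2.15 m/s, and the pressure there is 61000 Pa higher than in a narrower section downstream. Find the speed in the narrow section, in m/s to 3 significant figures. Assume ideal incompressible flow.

Along the level pipe P + ½ρv² is conserved, hence v₂² = v₁² + 2(P₁ − P₂)/ρ.
v₂ = √(2.15² + 2·61000/919) = √(4.62 + 133) = 11.7 m/s.

v₂ = 11.7 m/s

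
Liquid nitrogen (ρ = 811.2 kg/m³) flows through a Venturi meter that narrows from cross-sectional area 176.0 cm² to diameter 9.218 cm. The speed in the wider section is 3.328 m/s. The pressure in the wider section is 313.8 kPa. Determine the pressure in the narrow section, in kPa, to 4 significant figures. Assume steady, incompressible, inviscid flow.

287.0 kPa

Continuity gives A₁v₁ = A₂v₂, so v₂ = (176.0 cm²)/(66.74 cm²) × 3.328 m/s = 8.777 m/s.
The pipe is horizontal, so Bernoulli reduces to P₁ + ½ρv₁² = P₂ + ½ρv₂².
P₂ = P₁ − ½ρ(v₂² − v₁²) = 313800 − ½·811.2·(8.777² − 3.328²) = 313800 − 26750 = 287000 Pa.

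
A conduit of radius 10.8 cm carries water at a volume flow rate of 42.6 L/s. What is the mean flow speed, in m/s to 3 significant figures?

1.16 m/s

Q = 42.6 L/s = 0.0426 m³/s.
v = Q/A = 0.0426 / 0.0366 = 1.16 m/s.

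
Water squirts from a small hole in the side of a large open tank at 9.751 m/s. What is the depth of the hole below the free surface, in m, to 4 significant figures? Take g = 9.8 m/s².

Torricelli: v = √(2gh), so h = v²/(2g).
h = 9.751²/(2·9.8) = 95.08/19.60 = 4.851 m.

h = 4.851 m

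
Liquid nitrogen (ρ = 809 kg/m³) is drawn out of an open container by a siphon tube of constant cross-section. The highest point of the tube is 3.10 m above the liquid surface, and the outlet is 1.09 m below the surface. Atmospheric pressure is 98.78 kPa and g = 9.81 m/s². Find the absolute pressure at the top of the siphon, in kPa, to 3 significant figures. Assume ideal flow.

From the surface to the outlet (both open to atmosphere, surface at rest): v = √(2g·h_out) = √(2·9.81·1.09) = 4.62 m/s.
Continuity keeps v the same throughout the tube; from surface to crest, P_atm + 0 = P_top + ½ρv² + ρg·h_top.
P_top = 98780 − ½·809·4.62² − 809·9.81·3.10 = 65500 Pa.

65.5 kPa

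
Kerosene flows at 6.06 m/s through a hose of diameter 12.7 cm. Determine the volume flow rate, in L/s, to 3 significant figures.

Q = A·v = 0.0127 m² × 6.06 m/s = 0.0768 m³/s.
Converting: 0.0768 m³/s × 1000 = 76.8 L/s.

76.8 L/s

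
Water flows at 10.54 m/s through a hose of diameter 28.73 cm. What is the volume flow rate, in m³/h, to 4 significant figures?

Q = A·v = 0.06483 m² × 10.54 m/s = 0.6833 m³/s.
Converting: 0.6833 m³/s × 3600 = 2460 m³/h.

Q ≈ 2460 m³/h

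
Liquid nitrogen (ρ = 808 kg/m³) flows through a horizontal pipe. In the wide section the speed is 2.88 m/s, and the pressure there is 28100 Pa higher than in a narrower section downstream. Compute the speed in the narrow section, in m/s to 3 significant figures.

Horizontal Bernoulli: P₁ + ½ρv₁² = P₂ + ½ρv₂², so v₂² = v₁² + 2(P₁ − P₂)/ρ.
v₂ = √(2.88² + 2·28100/808) = √(8.29 + 69.6) = 8.82 m/s.

v₂ ≈ 8.82 m/s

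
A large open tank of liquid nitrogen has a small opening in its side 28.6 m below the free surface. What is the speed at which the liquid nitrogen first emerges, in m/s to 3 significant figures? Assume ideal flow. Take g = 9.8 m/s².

With the surface at rest and both surface and jet at atmospheric pressure, Bernoulli gives ρg h = ½ρv², so v = √(2gh) = √(2·9.8·28.6) = 23.7 m/s.

v ≈ 23.7 m/s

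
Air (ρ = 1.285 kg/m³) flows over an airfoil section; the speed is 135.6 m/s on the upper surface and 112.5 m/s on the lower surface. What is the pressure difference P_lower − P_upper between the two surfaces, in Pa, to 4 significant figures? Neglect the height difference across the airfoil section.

The pressure is lower where the speed is higher: ΔP = ½ρ(v_up² − v_low²).
ΔP = ½·1.285·(135.6² − 112.5²) = 3682 Pa.

3682 Pa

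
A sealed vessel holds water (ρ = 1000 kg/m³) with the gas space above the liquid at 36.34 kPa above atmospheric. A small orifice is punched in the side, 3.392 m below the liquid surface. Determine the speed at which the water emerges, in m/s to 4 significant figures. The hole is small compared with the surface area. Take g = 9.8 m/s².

Take point 1 at the surface (v₁ ≈ 0) and point 2 at the hole (at atmospheric pressure). Bernoulli: P₁ + ρg h = P_atm + ½ρv₂².
With P₁ − P_atm = 36340 Pa, v₂ = √(2gh + 2ΔP/ρ) = √(2·9.8·3.392 + 2·36340/1000) = 11.80 m/s.

v ≈ 11.80 m/s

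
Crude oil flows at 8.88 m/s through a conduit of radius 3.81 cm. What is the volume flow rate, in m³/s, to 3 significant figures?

Q ≈ 0.0405 m³/s

Q = A·v = 0.00456 m² × 8.88 m/s = 0.0405 m³/s.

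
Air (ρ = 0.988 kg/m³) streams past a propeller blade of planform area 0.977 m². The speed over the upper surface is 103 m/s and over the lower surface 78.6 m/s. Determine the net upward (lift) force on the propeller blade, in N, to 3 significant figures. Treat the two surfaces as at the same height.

With equal heights on the two surfaces, Bernoulli gives P_lower − P_upper = ½ρ(v_upper² − v_lower²).
ΔP = ½·0.988·(103² − 78.6²) = 2190 Pa.
Lift = ΔP · A = 2190 × 0.977 = 2140 N.

F = 2140 N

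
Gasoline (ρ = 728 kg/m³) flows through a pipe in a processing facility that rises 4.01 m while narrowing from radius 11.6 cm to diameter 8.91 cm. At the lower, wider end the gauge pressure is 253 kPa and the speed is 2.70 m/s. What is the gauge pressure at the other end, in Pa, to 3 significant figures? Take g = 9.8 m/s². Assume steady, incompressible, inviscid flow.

P₂ ≈ 105000 Pa

Continuity gives A₁v₁ = A₂v₂, so v₂ = (423 cm²)/(62.4 cm²) × 2.70 m/s = 18.3 m/s.
Bernoulli: P₁ + ½ρv₁² + ρg h₁ = P₂ + ½ρv₂² + ρg h₂, so P₂ = P₁ + ½ρ(v₁² − v₂²) − ρg(h₂ − h₁).
P₂ = 253000 + ½·728·(2.70² − 18.3²) − 728·9.8·(+4.01) = 253000 + (-119000) − (28600) = 105000 Pa.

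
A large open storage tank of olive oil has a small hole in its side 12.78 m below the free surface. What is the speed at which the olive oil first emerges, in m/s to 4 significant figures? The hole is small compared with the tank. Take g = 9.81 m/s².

Torricelli's result v = √(2gh) gives v = √(2·9.81·12.78) = 15.83 m/s.

15.83 m/s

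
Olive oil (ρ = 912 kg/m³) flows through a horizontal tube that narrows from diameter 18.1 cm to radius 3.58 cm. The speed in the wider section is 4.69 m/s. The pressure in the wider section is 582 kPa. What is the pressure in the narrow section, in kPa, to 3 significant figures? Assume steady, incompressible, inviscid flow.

P₂ = 182 kPa

Mass conservation (A₁v₁ = A₂v₂) gives v₂ = 4.69 × 257/40.3 = 30.0 m/s.
With no height change, Bernoulli's equation is P₁ + ½ρv₁² = P₂ + ½ρv₂².
P₂ = P₁ − ½ρ(v₂² − v₁²) = 582000 − ½·912·(30.0² − 4.69²) = 582000 − 400000 = 182000 Pa.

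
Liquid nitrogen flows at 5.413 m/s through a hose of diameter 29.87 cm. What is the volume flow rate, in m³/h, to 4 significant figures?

Q = A·v = 0.07007 m² × 5.413 m/s = 0.3793 m³/s.
Converting: 0.3793 m³/s × 3600 = 1366 m³/h.

Q ≈ 1366 m³/h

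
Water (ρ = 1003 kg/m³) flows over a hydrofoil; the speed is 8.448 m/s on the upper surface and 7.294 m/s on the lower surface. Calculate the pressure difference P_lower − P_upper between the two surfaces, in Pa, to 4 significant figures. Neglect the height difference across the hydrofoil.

The pressure is lower where the speed is higher: ΔP = ½ρ(v_up² − v_low²).
ΔP = ½·1003·(8.448² − 7.294²) = 9110 Pa.

ΔP ≈ 9110 Pa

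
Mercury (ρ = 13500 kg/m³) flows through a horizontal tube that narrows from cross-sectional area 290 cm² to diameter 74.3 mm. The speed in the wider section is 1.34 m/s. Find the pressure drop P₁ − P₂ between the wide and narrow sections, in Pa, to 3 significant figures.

Mass conservation (A₁v₁ = A₂v₂) gives v₂ = 1.34 × 290/43.4 = 8.96 m/s.
The pipe is horizontal, so Bernoulli reduces to P₁ + ½ρv₁² = P₂ + ½ρv₂².
P₁ − P₂ = ½·13500·(8.96² − 1.34²) = ½·13500·78.5 = 530000 Pa.

530000 Pa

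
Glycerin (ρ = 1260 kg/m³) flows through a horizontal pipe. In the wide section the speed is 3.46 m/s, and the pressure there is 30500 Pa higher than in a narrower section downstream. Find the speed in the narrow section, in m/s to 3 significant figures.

With h₁ = h₂, rearranging Bernoulli gives v₂ = √(v₁² + 2ΔP/ρ).
v₂ = √(3.46² + 2·30500/1260) = √(12.0 + 48.4) = 7.77 m/s.

7.77 m/s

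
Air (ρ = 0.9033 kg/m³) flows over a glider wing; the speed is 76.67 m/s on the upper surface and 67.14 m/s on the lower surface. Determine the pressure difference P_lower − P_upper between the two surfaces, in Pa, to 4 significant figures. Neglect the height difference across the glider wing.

ΔP ≈ 619.0 Pa

Bernoulli (same height): P_lower − P_upper = ½ρ(v_upper² − v_lower²).
ΔP = ½·0.9033·(76.67² − 67.14²) = 619.0 Pa.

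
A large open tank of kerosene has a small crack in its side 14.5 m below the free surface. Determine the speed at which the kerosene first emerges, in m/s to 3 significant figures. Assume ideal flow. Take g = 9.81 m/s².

Bernoulli from surface to hole (P equal, v_surface ≈ 0): v = √(2gh) = √(2×9.81×14.5) = 16.9 m/s.

16.9 m/s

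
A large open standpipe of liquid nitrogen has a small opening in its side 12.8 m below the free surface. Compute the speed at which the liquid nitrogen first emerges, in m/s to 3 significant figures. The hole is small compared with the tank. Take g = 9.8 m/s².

Torricelli's result v = √(2gh) gives v = √(2·9.8·12.8) = 15.8 m/s.

v ≈ 15.8 m/s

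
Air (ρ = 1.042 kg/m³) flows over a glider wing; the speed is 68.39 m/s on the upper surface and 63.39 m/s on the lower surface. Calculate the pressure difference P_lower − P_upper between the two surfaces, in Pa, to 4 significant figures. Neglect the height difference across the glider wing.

ΔP ≈ 343.3 Pa

With negligible Δh, P + ½ρv² is constant, so P_low − P_up = ½ρ(v_up² − v_low²).
ΔP = ½·1.042·(68.39² − 63.39²) = 343.3 Pa.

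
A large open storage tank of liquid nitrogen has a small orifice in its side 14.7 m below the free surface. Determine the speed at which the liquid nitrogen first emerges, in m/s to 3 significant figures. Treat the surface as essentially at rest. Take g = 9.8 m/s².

v ≈ 17.0 m/s

With the surface at rest and both surface and jet at atmospheric pressure, Bernoulli gives ρg h = ½ρv², so v = √(2gh) = √(2·9.8·14.7) = 17.0 m/s.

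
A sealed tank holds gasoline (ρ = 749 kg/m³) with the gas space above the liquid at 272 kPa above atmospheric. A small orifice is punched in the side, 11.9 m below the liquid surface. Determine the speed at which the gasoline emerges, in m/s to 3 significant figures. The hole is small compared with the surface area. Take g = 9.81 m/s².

Take point 1 at the surface (v₁ ≈ 0) and point 2 at the hole (at atmospheric pressure). Bernoulli: P₁ + ρg h = P_atm + ½ρv₂².
With P₁ − P_atm = 272000 Pa, v₂ = √(2gh + 2ΔP/ρ) = √(2·9.81·11.9 + 2·272000/749) = 31.0 m/s.

31.0 m/s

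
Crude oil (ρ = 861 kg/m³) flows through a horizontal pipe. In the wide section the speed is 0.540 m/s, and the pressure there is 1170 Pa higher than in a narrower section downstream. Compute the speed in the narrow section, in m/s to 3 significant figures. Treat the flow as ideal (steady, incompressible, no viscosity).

Along the level pipe P + ½ρv² is conserved, hence v₂² = v₁² + 2(P₁ − P₂)/ρ.
v₂ = √(0.540² + 2·1170/861) = √(0.292 + 2.72) = 1.73 m/s.

1.73 m/s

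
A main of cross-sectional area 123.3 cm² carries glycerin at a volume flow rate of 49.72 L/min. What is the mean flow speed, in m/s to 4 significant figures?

Q = 49.72 L/min = 0.0008287 m³/s.
v = Q/A = 0.0008287 / 0.01233 = 0.06721 m/s.

v ≈ 0.06721 m/s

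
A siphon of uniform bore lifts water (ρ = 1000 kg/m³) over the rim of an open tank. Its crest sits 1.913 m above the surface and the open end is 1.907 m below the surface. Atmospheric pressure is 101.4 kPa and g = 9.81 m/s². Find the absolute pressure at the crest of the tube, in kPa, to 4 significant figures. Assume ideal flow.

Bernoulli surface→outlet gives ½v² = g·h_out, so v = √(2·9.81·1.907) = 6.117 m/s.
With constant cross-section the crest speed equals v; applying Bernoulli from the surface up to the crest, P_top = P_atm − ½ρv² − ρg·h_top.
P_top = 101400 − ½·1000·6.117² − 1000·9.81·1.913 = 63930 Pa.

P_top ≈ 63.93 kPa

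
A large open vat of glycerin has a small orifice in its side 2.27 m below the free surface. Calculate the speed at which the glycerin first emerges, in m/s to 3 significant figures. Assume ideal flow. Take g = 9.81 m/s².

v ≈ 6.67 m/s

Torricelli's result v = √(2gh) gives v = √(2·9.81·2.27) = 6.67 m/s.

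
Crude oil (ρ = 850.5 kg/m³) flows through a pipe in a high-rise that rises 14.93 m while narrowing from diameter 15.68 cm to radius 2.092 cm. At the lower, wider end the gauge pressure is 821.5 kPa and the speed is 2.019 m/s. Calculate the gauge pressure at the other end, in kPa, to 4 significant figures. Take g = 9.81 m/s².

Continuity gives A₁v₁ = A₂v₂, so v₂ = (193.1 cm²)/(13.75 cm²) × 2.019 m/s = 28.36 m/s.
Applying Bernoulli between the two ends and solving for P₂: P₂ = P₁ + ½ρ(v₁² − v₂²) − ρgΔh.
P₂ = 821500 + ½·850.5·(2.019² − 28.36²) − 850.5·9.81·(+14.93) = 821500 + (-340200) − (124600) = 356700 Pa.

P₂ ≈ 356.7 kPa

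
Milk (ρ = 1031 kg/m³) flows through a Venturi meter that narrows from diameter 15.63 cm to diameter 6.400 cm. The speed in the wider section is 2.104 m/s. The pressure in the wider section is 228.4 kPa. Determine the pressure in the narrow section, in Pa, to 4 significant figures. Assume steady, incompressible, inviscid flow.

Continuity gives A₁v₁ = A₂v₂, so v₂ = (191.9 cm²)/(32.17 cm²) × 2.104 m/s = 12.55 m/s.
The pipe is horizontal, so Bernoulli reduces to P₁ + ½ρv₁² = P₂ + ½ρv₂².
P₂ = P₁ − ½ρ(v₂² − v₁²) = 228400 − ½·1031·(12.55² − 2.104²) = 228400 − 78900 = 149500 Pa.

P₂ = 149500 Pa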